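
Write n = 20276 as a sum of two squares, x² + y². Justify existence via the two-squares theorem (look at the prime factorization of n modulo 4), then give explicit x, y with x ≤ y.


Step 1: Factor n = 20276 = 2^2 · 37 · 137.
Step 2: Check the mod-4 condition on each prime factor: 2 = 2 (special); 37 ≡ 1 (mod 4), exponent 1; 137 ≡ 1 (mod 4), exponent 1.
All primes ≡ 3 (mod 4) appear to even exponent (or don't appear), so by the two-squares theorem n IS expressible as a sum of two squares.
Step 3: Build a representation. Group n = k² · m with k = 2 and m = 37 · 137 = 5069 (a product of primes ≡ 1 (mod 4)); a representation of m scales to one of n via (k·x)² + (k·y)² = k²(x² + y²). Each prime p ≡ 1 (mod 4) is itself a sum of two squares; find a² by testing p − a² for a perfect square:
  37: 37 − 1² = 36 = 6² ⇒ 37 = 1² + 6².
  137: 137 − 1² = 136, 137 − 2² = 133, 137 − 3² = 128, 137 − 4² = 121 = 11² ⇒ 137 = 4² + 11².
  Combine using the Brahmagupta–Fibonacci identity (a² + b²)(c² + d²) = (ac − bd)² + (ad + bc)² = (ac + bd)² + (ad − bc)²:
  37 · 137 = 5069: from (1² + 6²)(4² + 11²), take (1·4 − 6·11, 1·11 + 6·4) = (4 − 66, 11 + 24) = (-62, 35); dropping signs (only squares matter) gives (62, 35); check 62² + 35² = 3844 + 1225 = 5069 ✓.
  Scale by k = 2: (2·62, 2·35) = (124, 70).
Step 4: Order so x ≤ y and verify: 70² + 124² = 4900 + 15376 = 20276 = n. ✓

n = 20276 = 70² + 124² (one valid representation with x ≤ y).


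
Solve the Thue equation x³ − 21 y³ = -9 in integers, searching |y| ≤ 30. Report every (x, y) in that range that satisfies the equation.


The equation is x³ - 21y³ = -9. For fixed y, x³ = 21·y³ − 9, so a solution requires the RHS to be a perfect cube.
Strategy: iterate y from -30 to 30, compute RHS = 21·y³ − 9, and check whether it is a (positive or negative) perfect cube.
Check small values of y:
  y = 0: RHS = -9 is not a perfect cube.
  y = 1: RHS = 12 is not a perfect cube.
  y = -1: RHS = -30 is not a perfect cube.
  y = 2: RHS = 159 is not a perfect cube.
  y = -2: RHS = -177 is not a perfect cube.
  y = 3: RHS = 558 is not a perfect cube.
  y = -3: RHS = -576 is not a perfect cube.
Continuing the search up to |y| = 30 finds no solutions either.
No (x, y) in the scanned range satisfies the equation.

No integer solutions with |y| ≤ 30.


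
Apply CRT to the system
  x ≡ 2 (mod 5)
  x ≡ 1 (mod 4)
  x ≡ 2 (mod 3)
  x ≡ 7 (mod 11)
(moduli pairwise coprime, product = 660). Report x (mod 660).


Product of moduli M = 5 · 4 · 3 · 11 = 660.
Merge one congruence at a time:
  Start: x ≡ 2 (mod 5).
  Combine with x ≡ 1 (mod 4); new modulus lcm = 20.
    Write x = 2 + 5·t and substitute into x ≡ 1 (mod 4): 5·t ≡ 1 − 2 = -1 (mod 4).
    Reduce coefficients mod 4: 1·t ≡ 3 (mod 4).
    So t ≡ 3 (mod 4).
    Then x = 2 + 5·3 = 17, valid modulo lcm(5, 4) = 20: x ≡ 17 (mod 20).
  Combine with x ≡ 2 (mod 3); new modulus lcm = 60.
    Write x = 17 + 20·t and substitute into x ≡ 2 (mod 3): 20·t ≡ 2 − 17 = -15 (mod 3).
    Reduce coefficients mod 3: 2·t ≡ 0 (mod 3).
    The inverse of 2 mod 3 is 2 (since 2·2 = 4 = 1·3 + 1), so t ≡ 2·0 = 0 ≡ 0 (mod 3).
    Then x = 17 + 20·0 = 17, valid modulo lcm(20, 3) = 60: x ≡ 17 (mod 60).
  Combine with x ≡ 7 (mod 11); new modulus lcm = 660.
    Write x = 17 + 60·t and substitute into x ≡ 7 (mod 11): 60·t ≡ 7 − 17 = -10 (mod 11).
    Reduce coefficients mod 11: 5·t ≡ 1 (mod 11).
    The inverse of 5 mod 11 is 9 (since 5·9 = 45 = 4·11 + 1), so t ≡ 9·1 = 9 ≡ 9 (mod 11).
    Then x = 17 + 60·9 = 557, valid modulo lcm(60, 11) = 660: x ≡ 557 (mod 660).
Verify against each original: 557 mod 5 = 2, 557 mod 4 = 1, 557 mod 3 = 2, 557 mod 11 = 7.

x ≡ 557 (mod 660).


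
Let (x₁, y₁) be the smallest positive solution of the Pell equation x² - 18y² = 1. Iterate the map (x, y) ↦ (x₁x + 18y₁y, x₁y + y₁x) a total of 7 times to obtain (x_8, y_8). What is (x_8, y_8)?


Step 1: Find the fundamental solution (x₁, y₁) of x² - 18y² = 1.
  Expand √18 as a continued fraction. a₀ = ⌊√18⌋ = 4; iterate m_{k+1} = d_k·a_k − m_k, d_{k+1} = (18 − m_{k+1}²)/d_k, a_{k+1} = ⌊(a₀ + m_{k+1})/d_{k+1}⌋ (starting m₀ = 0, d₀ = 1), with convergents p_k = a_k·p_{k-1} + p_{k-2}, q_k = a_k·q_{k-1} + q_{k-2} (p₋₁ = 1, q₋₁ = 0):
  k = 0: a₀ = 4; p₀/q₀ = 4/1; p₀² − 18·q₀² = 16 − 18 = -2.
  k = 1: m = 4, d = 2, a = ⌊(4 + 4)/2⌋ = 4; p/q = (4·4 + 1)/(4·1 + 0) = 17/4; p² − 18·q² = 289 − 288 = 1.
  The first convergent with p² − 18·q² = 1 gives the fundamental solution (x₁, y₁) = (17, 4).
Step 2: Apply the recurrence (x_{n+1}, y_{n+1}) = (x₁x_n + 18y₁y_n, x₁y_n + y₁x_n) repeatedly.
  From (x_1, y_1) = (17, 4): x_2 = 17·17 + 18·4·4 = 577; y_2 = 17·4 + 4·17 = 136.
  From (x_2, y_2) = (577, 136): x_3 = 17·577 + 18·4·136 = 19601; y_3 = 17·136 + 4·577 = 4620.
  From (x_3, y_3) = (19601, 4620): x_4 = 17·19601 + 18·4·4620 = 665857; y_4 = 17·4620 + 4·19601 = 156944.
  From (x_4, y_4) = (665857, 156944): x_5 = 17·665857 + 18·4·156944 = 22619537; y_5 = 17·156944 + 4·665857 = 5331476.
  From (x_5, y_5) = (22619537, 5331476): x_6 = 17·22619537 + 18·4·5331476 = 768398401; y_6 = 17·5331476 + 4·22619537 = 181113240.
  From (x_6, y_6) = (768398401, 181113240): x_7 = 17·768398401 + 18·4·181113240 = 26102926097; y_7 = 17·181113240 + 4·768398401 = 6152518684.
  From (x_7, y_7) = (26102926097, 6152518684): x_8 = 17·26102926097 + 18·4·6152518684 = 886731088897; y_8 = 17·6152518684 + 4·26102926097 = 209004522016.
Step 3: Verify x_8² - 18·y_8² = 786292024016459316676609 - 786292024016459316676608 = 1 (should be 1). ✓

(x_1, y_1) = (17, 4); (x_8, y_8) = (886731088897, 209004522016).


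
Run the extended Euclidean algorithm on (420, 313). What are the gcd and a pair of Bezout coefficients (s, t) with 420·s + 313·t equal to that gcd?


Euclidean algorithm on (420, 313) — divide until remainder is 0:
  420 = 1 · 313 + 107
  313 = 2 · 107 + 99
  107 = 1 · 99 + 8
  99 = 12 · 8 + 3
  8 = 2 · 3 + 2
  3 = 1 · 2 + 1
  2 = 2 · 1 + 0
gcd(420, 313) = 1.
Track Bezout coefficients alongside the remainders: start with r₀ = 420 = a·1 + b·0 (s = 1, t = 0) and r₁ = 313 = a·0 + b·1 (s = 0, t = 1); each new remainder r_{k+1} = r_{k-1} − q_k·r_k inherits s_{k+1} = s_{k-1} − q_k·s_k, t_{k+1} = t_{k-1} − q_k·t_k, so r_k = a·s_k + b·t_k at every step:
  q = 1: r = 107, s = 1 − 1·0 = 1, t = 0 − 1·1 = -1  (check: 420·1 + 313·(-1) = 107)
  q = 2: r = 99, s = 0 − 2·1 = -2, t = 1 − 2·(-1) = 3  (check: 420·(-2) + 313·3 = 99)
  q = 1: r = 8, s = 1 − 1·(-2) = 3, t = -1 − 1·3 = -4  (check: 420·3 + 313·(-4) = 8)
  q = 12: r = 3, s = -2 − 12·3 = -38, t = 3 − 12·(-4) = 51  (check: 420·(-38) + 313·51 = 3)
  q = 2: r = 2, s = 3 − 2·(-38) = 79, t = -4 − 2·51 = -106  (check: 420·79 + 313·(-106) = 2)
  q = 1: r = 1, s = -38 − 1·79 = -117, t = 51 − 1·(-106) = 157  (check: 420·(-117) + 313·157 = 1)
The row with r = 1 (the gcd) gives the Bezout coefficients s = -117, t = 157.
Result: 420 · (-117) + 313 · (157) = 1.

gcd(420, 313) = 1; s = -117, t = 157 (check: 420·(-117) + 313·157 = 1).


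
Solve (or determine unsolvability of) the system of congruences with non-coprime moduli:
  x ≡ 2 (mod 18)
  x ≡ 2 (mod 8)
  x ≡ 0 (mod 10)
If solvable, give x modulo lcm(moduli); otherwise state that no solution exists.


Moduli 18, 8, 10 are not pairwise coprime, so CRT works modulo lcm(m_i) when all pairwise compatibility conditions hold.
Pairwise compatibility: gcd(m_i, m_j) must divide a_i - a_j for every pair.
Merge one congruence at a time:
  Start: x ≡ 2 (mod 18).
  Combine with x ≡ 2 (mod 8): gcd(18, 8) = 2; 2 - 2 = 0, which IS divisible by 2, so compatible.
    Write x = 2 + 18·t and substitute into x ≡ 2 (mod 8): 18·t ≡ 2 − 2 = 0 (mod 8).
    Divide the congruence (and modulus) by g = 2: 9·t ≡ 0 (mod 4).
    Reduce coefficients mod 4: 1·t ≡ 0 (mod 4).
    So t ≡ 0 (mod 4).
    Then x = 2 + 18·0 = 2, valid modulo lcm(18, 8) = 72: x ≡ 2 (mod 72).
  Combine with x ≡ 0 (mod 10): gcd(72, 10) = 2; 0 - 2 = -2, which IS divisible by 2, so compatible.
    Write x = 2 + 72·t and substitute into x ≡ 0 (mod 10): 72·t ≡ 0 − 2 = -2 (mod 10).
    Divide the congruence (and modulus) by g = 2: 36·t ≡ -1 (mod 5).
    Reduce coefficients mod 5: 1·t ≡ 4 (mod 5).
    So t ≡ 4 (mod 5).
    Then x = 2 + 72·4 = 290, valid modulo lcm(72, 10) = 360: x ≡ 290 (mod 360).
Verify: 290 mod 18 = 2, 290 mod 8 = 2, 290 mod 10 = 0.

x ≡ 290 (mod 360).


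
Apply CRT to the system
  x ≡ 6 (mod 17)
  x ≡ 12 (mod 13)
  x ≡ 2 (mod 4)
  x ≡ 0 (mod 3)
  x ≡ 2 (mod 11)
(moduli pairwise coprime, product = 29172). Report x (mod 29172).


Product of moduli M = 17 · 13 · 4 · 3 · 11 = 29172.
Merge one congruence at a time:
  Start: x ≡ 6 (mod 17).
  Combine with x ≡ 12 (mod 13); new modulus lcm = 221.
    Write x = 6 + 17·t and substitute into x ≡ 12 (mod 13): 17·t ≡ 12 − 6 = 6 (mod 13).
    Reduce coefficients mod 13: 4·t ≡ 6 (mod 13).
    The inverse of 4 mod 13 is 10 (since 4·10 = 40 = 3·13 + 1), so t ≡ 10·6 = 60 ≡ 8 (mod 13).
    Then x = 6 + 17·8 = 142, valid modulo lcm(17, 13) = 221: x ≡ 142 (mod 221).
  Combine with x ≡ 2 (mod 4); new modulus lcm = 884.
    Write x = 142 + 221·t and substitute into x ≡ 2 (mod 4): 221·t ≡ 2 − 142 = -140 (mod 4).
    Reduce coefficients mod 4: 1·t ≡ 0 (mod 4).
    So t ≡ 0 (mod 4).
    Then x = 142 + 221·0 = 142, valid modulo lcm(221, 4) = 884: x ≡ 142 (mod 884).
  Combine with x ≡ 0 (mod 3); new modulus lcm = 2652.
    Write x = 142 + 884·t and substitute into x ≡ 0 (mod 3): 884·t ≡ 0 − 142 = -142 (mod 3).
    Reduce coefficients mod 3: 2·t ≡ 2 (mod 3).
    The inverse of 2 mod 3 is 2 (since 2·2 = 4 = 1·3 + 1), so t ≡ 2·2 = 4 ≡ 1 (mod 3).
    Then x = 142 + 884·1 = 1026, valid modulo lcm(884, 3) = 2652: x ≡ 1026 (mod 2652).
  Combine with x ≡ 2 (mod 11); new modulus lcm = 29172.
    Write x = 1026 + 2652·t and substitute into x ≡ 2 (mod 11): 2652·t ≡ 2 − 1026 = -1024 (mod 11).
    Reduce coefficients mod 11: 1·t ≡ 10 (mod 11).
    So t ≡ 10 (mod 11).
    Then x = 1026 + 2652·10 = 27546, valid modulo lcm(2652, 11) = 29172: x ≡ 27546 (mod 29172).
Verify against each original: 27546 mod 17 = 6, 27546 mod 13 = 12, 27546 mod 4 = 2, 27546 mod 3 = 0, 27546 mod 11 = 2.

x ≡ 27546 (mod 29172).


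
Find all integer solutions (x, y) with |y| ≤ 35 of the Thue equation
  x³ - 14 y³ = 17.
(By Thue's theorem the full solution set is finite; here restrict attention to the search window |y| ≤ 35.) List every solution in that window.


The equation is x³ - 14y³ = 17. For fixed y, x³ = 14·y³ + 17, so a solution requires the RHS to be a perfect cube.
Strategy: iterate y from -35 to 35, compute RHS = 14·y³ + 17, and check whether it is a (positive or negative) perfect cube.
Check small values of y:
  y = 0: RHS = 17 is not a perfect cube.
  y = 1: RHS = 31 is not a perfect cube.
  y = -1: RHS = 3 is not a perfect cube.
  y = 2: RHS = 129 is not a perfect cube.
  y = -2: RHS = -95 is not a perfect cube.
  y = 3: RHS = 395 is not a perfect cube.
  y = -3: RHS = -361 is not a perfect cube.
Continuing the search up to |y| = 35 finds no solutions either.
No (x, y) in the scanned range satisfies the equation.

No integer solutions with |y| ≤ 35.


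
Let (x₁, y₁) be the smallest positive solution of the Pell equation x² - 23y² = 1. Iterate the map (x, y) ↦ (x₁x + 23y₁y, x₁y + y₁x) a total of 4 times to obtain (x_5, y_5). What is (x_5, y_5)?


Step 1: Find the fundamental solution (x₁, y₁) of x² - 23y² = 1.
  Expand √23 as a continued fraction. a₀ = ⌊√23⌋ = 4; iterate m_{k+1} = d_k·a_k − m_k, d_{k+1} = (23 − m_{k+1}²)/d_k, a_{k+1} = ⌊(a₀ + m_{k+1})/d_{k+1}⌋ (starting m₀ = 0, d₀ = 1), with convergents p_k = a_k·p_{k-1} + p_{k-2}, q_k = a_k·q_{k-1} + q_{k-2} (p₋₁ = 1, q₋₁ = 0):
  k = 0: a₀ = 4; p₀/q₀ = 4/1; p₀² − 23·q₀² = 16 − 23 = -7.
  k = 1: m = 4, d = 7, a = ⌊(4 + 4)/7⌋ = 1; p/q = (1·4 + 1)/(1·1 + 0) = 5/1; p² − 23·q² = 25 − 23 = 2.
  k = 2: m = 3, d = 2, a = ⌊(4 + 3)/2⌋ = 3; p/q = (3·5 + 4)/(3·1 + 1) = 19/4; p² − 23·q² = 361 − 368 = -7.
  k = 3: m = 3, d = 7, a = ⌊(4 + 3)/7⌋ = 1; p/q = (1·19 + 5)/(1·4 + 1) = 24/5; p² − 23·q² = 576 − 575 = 1.
  The first convergent with p² − 23·q² = 1 gives the fundamental solution (x₁, y₁) = (24, 5).
Step 2: Apply the recurrence (x_{n+1}, y_{n+1}) = (x₁x_n + 23y₁y_n, x₁y_n + y₁x_n) repeatedly.
  From (x_1, y_1) = (24, 5): x_2 = 24·24 + 23·5·5 = 1151; y_2 = 24·5 + 5·24 = 240.
  From (x_2, y_2) = (1151, 240): x_3 = 24·1151 + 23·5·240 = 55224; y_3 = 24·240 + 5·1151 = 11515.
  From (x_3, y_3) = (55224, 11515): x_4 = 24·55224 + 23·5·11515 = 2649601; y_4 = 24·11515 + 5·55224 = 552480.
  From (x_4, y_4) = (2649601, 552480): x_5 = 24·2649601 + 23·5·552480 = 127125624; y_5 = 24·552480 + 5·2649601 = 26507525.
Step 3: Verify x_5² - 23·y_5² = 16160924277389376 - 16160924277389375 = 1 (should be 1). ✓

(x_1, y_1) = (24, 5); (x_5, y_5) = (127125624, 26507525).


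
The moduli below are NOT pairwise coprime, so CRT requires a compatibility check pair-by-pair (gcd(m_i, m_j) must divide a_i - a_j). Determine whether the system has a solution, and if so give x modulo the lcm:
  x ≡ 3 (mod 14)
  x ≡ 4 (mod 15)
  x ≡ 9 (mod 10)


Moduli 14, 15, 10 are not pairwise coprime, so CRT works modulo lcm(m_i) when all pairwise compatibility conditions hold.
Pairwise compatibility: gcd(m_i, m_j) must divide a_i - a_j for every pair.
Merge one congruence at a time:
  Start: x ≡ 3 (mod 14).
  Combine with x ≡ 4 (mod 15): gcd(14, 15) = 1; 4 - 3 = 1, which IS divisible by 1, so compatible.
    Write x = 3 + 14·t and substitute into x ≡ 4 (mod 15): 14·t ≡ 4 − 3 = 1 (mod 15).
    The inverse of 14 mod 15 is 14 (since 14·14 = 196 = 13·15 + 1), so t ≡ 14·1 = 14 ≡ 14 (mod 15).
    Then x = 3 + 14·14 = 199, valid modulo lcm(14, 15) = 210: x ≡ 199 (mod 210).
  Combine with x ≡ 9 (mod 10): gcd(210, 10) = 10; 9 - 199 = -190, which IS divisible by 10, so compatible.
    Write x = 199 + 210·t and substitute into x ≡ 9 (mod 10): 210·t ≡ 9 − 199 = -190 (mod 10).
    Divide the congruence (and modulus) by g = 10: 21·t ≡ -19 (mod 1).
    Modulo 1 every t works; take t = 0.
    Then x = 199 + 210·0 = 199, valid modulo lcm(210, 10) = 210: x ≡ 199 (mod 210).
Verify: 199 mod 14 = 3, 199 mod 15 = 4, 199 mod 10 = 9.

x ≡ 199 (mod 210).


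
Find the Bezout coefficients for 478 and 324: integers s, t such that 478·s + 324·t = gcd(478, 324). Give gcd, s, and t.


Euclidean algorithm on (478, 324) — divide until remainder is 0:
  478 = 1 · 324 + 154
  324 = 2 · 154 + 16
  154 = 9 · 16 + 10
  16 = 1 · 10 + 6
  10 = 1 · 6 + 4
  6 = 1 · 4 + 2
  4 = 2 · 2 + 0
gcd(478, 324) = 2.
Track Bezout coefficients alongside the remainders: start with r₀ = 478 = a·1 + b·0 (s = 1, t = 0) and r₁ = 324 = a·0 + b·1 (s = 0, t = 1); each new remainder r_{k+1} = r_{k-1} − q_k·r_k inherits s_{k+1} = s_{k-1} − q_k·s_k, t_{k+1} = t_{k-1} − q_k·t_k, so r_k = a·s_k + b·t_k at every step:
  q = 1: r = 154, s = 1 − 1·0 = 1, t = 0 − 1·1 = -1  (check: 478·1 + 324·(-1) = 154)
  q = 2: r = 16, s = 0 − 2·1 = -2, t = 1 − 2·(-1) = 3  (check: 478·(-2) + 324·3 = 16)
  q = 9: r = 10, s = 1 − 9·(-2) = 19, t = -1 − 9·3 = -28  (check: 478·19 + 324·(-28) = 10)
  q = 1: r = 6, s = -2 − 1·19 = -21, t = 3 − 1·(-28) = 31  (check: 478·(-21) + 324·31 = 6)
  q = 1: r = 4, s = 19 − 1·(-21) = 40, t = -28 − 1·31 = -59  (check: 478·40 + 324·(-59) = 4)
  q = 1: r = 2, s = -21 − 1·40 = -61, t = 31 − 1·(-59) = 90  (check: 478·(-61) + 324·90 = 2)
The row with r = 2 (the gcd) gives the Bezout coefficients s = -61, t = 90.
Result: 478 · (-61) + 324 · (90) = 2.

gcd(478, 324) = 2; s = -61, t = 90 (check: 478·(-61) + 324·90 = 2).


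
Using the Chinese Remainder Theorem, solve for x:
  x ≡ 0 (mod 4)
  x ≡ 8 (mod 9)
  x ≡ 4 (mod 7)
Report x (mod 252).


Moduli 4, 9, 7 are pairwise coprime; by CRT there is a unique solution modulo M = 4 · 9 · 7 = 252.
Solve pairwise, accumulating the modulus:
  Start with x ≡ 0 (mod 4).
  Combine with x ≡ 8 (mod 9): since gcd(4, 9) = 1, we get a unique residue mod 36.
    Write x = 0 + 4·t and substitute into x ≡ 8 (mod 9): 4·t ≡ 8 − 0 = 8 (mod 9).
    The inverse of 4 mod 9 is 7 (since 4·7 = 28 = 3·9 + 1), so t ≡ 7·8 = 56 ≡ 2 (mod 9).
    Then x = 0 + 4·2 = 8, valid modulo lcm(4, 9) = 36: x ≡ 8 (mod 36).
  Combine with x ≡ 4 (mod 7): since gcd(36, 7) = 1, we get a unique residue mod 252.
    Write x = 8 + 36·t and substitute into x ≡ 4 (mod 7): 36·t ≡ 4 − 8 = -4 (mod 7).
    Reduce coefficients mod 7: 1·t ≡ 3 (mod 7).
    So t ≡ 3 (mod 7).
    Then x = 8 + 36·3 = 116, valid modulo lcm(36, 7) = 252: x ≡ 116 (mod 252).
Verify: 116 mod 4 = 0 ✓, 116 mod 9 = 8 ✓, 116 mod 7 = 4 ✓.

x ≡ 116 (mod 252).


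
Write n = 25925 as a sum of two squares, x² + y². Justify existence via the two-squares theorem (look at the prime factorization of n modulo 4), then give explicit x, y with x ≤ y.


Step 1: Factor n = 25925 = 5^2 · 17 · 61.
Step 2: Check the mod-4 condition on each prime factor: 5 ≡ 1 (mod 4), exponent 2; 17 ≡ 1 (mod 4), exponent 1; 61 ≡ 1 (mod 4), exponent 1.
All primes ≡ 3 (mod 4) appear to even exponent (or don't appear), so by the two-squares theorem n IS expressible as a sum of two squares.
Step 3: Build a representation. Group n = k² · m with k = 5 and m = 17 · 61 = 1037 (a product of primes ≡ 1 (mod 4)); a representation of m scales to one of n via (k·x)² + (k·y)² = k²(x² + y²). Each prime p ≡ 1 (mod 4) is itself a sum of two squares; find a² by testing p − a² for a perfect square:
  17: 17 − 1² = 16 = 4² ⇒ 17 = 1² + 4².
  61: 61 − 1² = 60, 61 − 2² = 57, 61 − 3² = 52, 61 − 4² = 45, 61 − 5² = 36 = 6² ⇒ 61 = 5² + 6².
  Combine using the Brahmagupta–Fibonacci identity (a² + b²)(c² + d²) = (ac − bd)² + (ad + bc)² = (ac + bd)² + (ad − bc)²:
  17 · 61 = 1037: from (1² + 4²)(5² + 6²), take (1·5 − 4·6, 1·6 + 4·5) = (5 − 24, 6 + 20) = (-19, 26); dropping signs (only squares matter) gives (19, 26); check 19² + 26² = 361 + 676 = 1037 ✓.
  Scale by k = 5: (5·19, 5·26) = (95, 130).
Step 4: Order so x ≤ y and verify: 95² + 130² = 9025 + 16900 = 25925 = n. ✓

n = 25925 = 95² + 130² (one valid representation with x ≤ y).


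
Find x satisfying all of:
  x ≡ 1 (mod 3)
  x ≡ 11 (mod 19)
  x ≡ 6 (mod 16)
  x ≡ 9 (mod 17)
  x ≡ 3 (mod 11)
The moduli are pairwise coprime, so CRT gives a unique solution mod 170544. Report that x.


Product of moduli M = 3 · 19 · 16 · 17 · 11 = 170544.
Merge one congruence at a time:
  Start: x ≡ 1 (mod 3).
  Combine with x ≡ 11 (mod 19); new modulus lcm = 57.
    Write x = 1 + 3·t and substitute into x ≡ 11 (mod 19): 3·t ≡ 11 − 1 = 10 (mod 19).
    The inverse of 3 mod 19 is 13 (since 3·13 = 39 = 2·19 + 1), so t ≡ 13·10 = 130 ≡ 16 (mod 19).
    Then x = 1 + 3·16 = 49, valid modulo lcm(3, 19) = 57: x ≡ 49 (mod 57).
  Combine with x ≡ 6 (mod 16); new modulus lcm = 912.
    Write x = 49 + 57·t and substitute into x ≡ 6 (mod 16): 57·t ≡ 6 − 49 = -43 (mod 16).
    Reduce coefficients mod 16: 9·t ≡ 5 (mod 16).
    The inverse of 9 mod 16 is 9 (since 9·9 = 81 = 5·16 + 1), so t ≡ 9·5 = 45 ≡ 13 (mod 16).
    Then x = 49 + 57·13 = 790, valid modulo lcm(57, 16) = 912: x ≡ 790 (mod 912).
  Combine with x ≡ 9 (mod 17); new modulus lcm = 15504.
    Write x = 790 + 912·t and substitute into x ≡ 9 (mod 17): 912·t ≡ 9 − 790 = -781 (mod 17).
    Reduce coefficients mod 17: 11·t ≡ 1 (mod 17).
    The inverse of 11 mod 17 is 14 (since 11·14 = 154 = 9·17 + 1), so t ≡ 14·1 = 14 ≡ 14 (mod 17).
    Then x = 790 + 912·14 = 13558, valid modulo lcm(912, 17) = 15504: x ≡ 13558 (mod 15504).
  Combine with x ≡ 3 (mod 11); new modulus lcm = 170544.
    Write x = 13558 + 15504·t and substitute into x ≡ 3 (mod 11): 15504·t ≡ 3 − 13558 = -13555 (mod 11).
    Reduce coefficients mod 11: 5·t ≡ 8 (mod 11).
    The inverse of 5 mod 11 is 9 (since 5·9 = 45 = 4·11 + 1), so t ≡ 9·8 = 72 ≡ 6 (mod 11).
    Then x = 13558 + 15504·6 = 106582, valid modulo lcm(15504, 11) = 170544: x ≡ 106582 (mod 170544).
Verify against each original: 106582 mod 3 = 1, 106582 mod 19 = 11, 106582 mod 16 = 6, 106582 mod 17 = 9, 106582 mod 11 = 3.

x ≡ 106582 (mod 170544).


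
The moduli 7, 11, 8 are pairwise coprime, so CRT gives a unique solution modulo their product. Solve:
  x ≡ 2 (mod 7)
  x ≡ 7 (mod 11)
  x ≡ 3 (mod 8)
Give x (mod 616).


Moduli 7, 11, 8 are pairwise coprime; by CRT there is a unique solution modulo M = 7 · 11 · 8 = 616.
Solve pairwise, accumulating the modulus:
  Start with x ≡ 2 (mod 7).
  Combine with x ≡ 7 (mod 11): since gcd(7, 11) = 1, we get a unique residue mod 77.
    Write x = 2 + 7·t and substitute into x ≡ 7 (mod 11): 7·t ≡ 7 − 2 = 5 (mod 11).
    The inverse of 7 mod 11 is 8 (since 7·8 = 56 = 5·11 + 1), so t ≡ 8·5 = 40 ≡ 7 (mod 11).
    Then x = 2 + 7·7 = 51, valid modulo lcm(7, 11) = 77: x ≡ 51 (mod 77).
  Combine with x ≡ 3 (mod 8): since gcd(77, 8) = 1, we get a unique residue mod 616.
    Write x = 51 + 77·t and substitute into x ≡ 3 (mod 8): 77·t ≡ 3 − 51 = -48 (mod 8).
    Reduce coefficients mod 8: 5·t ≡ 0 (mod 8).
    The inverse of 5 mod 8 is 5 (since 5·5 = 25 = 3·8 + 1), so t ≡ 5·0 = 0 ≡ 0 (mod 8).
    Then x = 51 + 77·0 = 51, valid modulo lcm(77, 8) = 616: x ≡ 51 (mod 616).
Verify: 51 mod 7 = 2 ✓, 51 mod 11 = 7 ✓, 51 mod 8 = 3 ✓.

x ≡ 51 (mod 616).


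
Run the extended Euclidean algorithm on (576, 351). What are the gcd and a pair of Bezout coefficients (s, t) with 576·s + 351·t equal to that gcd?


Euclidean algorithm on (576, 351) — divide until remainder is 0:
  576 = 1 · 351 + 225
  351 = 1 · 225 + 126
  225 = 1 · 126 + 99
  126 = 1 · 99 + 27
  99 = 3 · 27 + 18
  27 = 1 · 18 + 9
  18 = 2 · 9 + 0
gcd(576, 351) = 9.
Track Bezout coefficients alongside the remainders: start with r₀ = 576 = a·1 + b·0 (s = 1, t = 0) and r₁ = 351 = a·0 + b·1 (s = 0, t = 1); each new remainder r_{k+1} = r_{k-1} − q_k·r_k inherits s_{k+1} = s_{k-1} − q_k·s_k, t_{k+1} = t_{k-1} − q_k·t_k, so r_k = a·s_k + b·t_k at every step:
  q = 1: r = 225, s = 1 − 1·0 = 1, t = 0 − 1·1 = -1  (check: 576·1 + 351·(-1) = 225)
  q = 1: r = 126, s = 0 − 1·1 = -1, t = 1 − 1·(-1) = 2  (check: 576·(-1) + 351·2 = 126)
  q = 1: r = 99, s = 1 − 1·(-1) = 2, t = -1 − 1·2 = -3  (check: 576·2 + 351·(-3) = 99)
  q = 1: r = 27, s = -1 − 1·2 = -3, t = 2 − 1·(-3) = 5  (check: 576·(-3) + 351·5 = 27)
  q = 3: r = 18, s = 2 − 3·(-3) = 11, t = -3 − 3·5 = -18  (check: 576·11 + 351·(-18) = 18)
  q = 1: r = 9, s = -3 − 1·11 = -14, t = 5 − 1·(-18) = 23  (check: 576·(-14) + 351·23 = 9)
The row with r = 9 (the gcd) gives the Bezout coefficients s = -14, t = 23.
Result: 576 · (-14) + 351 · (23) = 9.

gcd(576, 351) = 9; s = -14, t = 23 (check: 576·(-14) + 351·23 = 9).


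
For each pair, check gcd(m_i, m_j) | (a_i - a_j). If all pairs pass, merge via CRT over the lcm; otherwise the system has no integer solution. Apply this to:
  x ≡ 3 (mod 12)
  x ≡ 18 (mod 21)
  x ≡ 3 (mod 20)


Moduli 12, 21, 20 are not pairwise coprime, so CRT works modulo lcm(m_i) when all pairwise compatibility conditions hold.
Pairwise compatibility: gcd(m_i, m_j) must divide a_i - a_j for every pair.
Merge one congruence at a time:
  Start: x ≡ 3 (mod 12).
  Combine with x ≡ 18 (mod 21): gcd(12, 21) = 3; 18 - 3 = 15, which IS divisible by 3, so compatible.
    Write x = 3 + 12·t and substitute into x ≡ 18 (mod 21): 12·t ≡ 18 − 3 = 15 (mod 21).
    Divide the congruence (and modulus) by g = 3: 4·t ≡ 5 (mod 7).
    The inverse of 4 mod 7 is 2 (since 4·2 = 8 = 1·7 + 1), so t ≡ 2·5 = 10 ≡ 3 (mod 7).
    Then x = 3 + 12·3 = 39, valid modulo lcm(12, 21) = 84: x ≡ 39 (mod 84).
  Combine with x ≡ 3 (mod 20): gcd(84, 20) = 4; 3 - 39 = -36, which IS divisible by 4, so compatible.
    Write x = 39 + 84·t and substitute into x ≡ 3 (mod 20): 84·t ≡ 3 − 39 = -36 (mod 20).
    Divide the congruence (and modulus) by g = 4: 21·t ≡ -9 (mod 5).
    Reduce coefficients mod 5: 1·t ≡ 1 (mod 5).
    So t ≡ 1 (mod 5).
    Then x = 39 + 84·1 = 123, valid modulo lcm(84, 20) = 420: x ≡ 123 (mod 420).
Verify: 123 mod 12 = 3, 123 mod 21 = 18, 123 mod 20 = 3.

x ≡ 123 (mod 420).


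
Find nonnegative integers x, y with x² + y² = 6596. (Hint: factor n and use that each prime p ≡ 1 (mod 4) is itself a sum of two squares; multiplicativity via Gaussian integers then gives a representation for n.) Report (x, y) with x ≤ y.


Step 1: Factor n = 6596 = 2^2 · 17 · 97.
Step 2: Check the mod-4 condition on each prime factor: 2 = 2 (special); 17 ≡ 1 (mod 4), exponent 1; 97 ≡ 1 (mod 4), exponent 1.
All primes ≡ 3 (mod 4) appear to even exponent (or don't appear), so by the two-squares theorem n IS expressible as a sum of two squares.
Step 3: Build a representation. Group n = k² · m with k = 2 and m = 17 · 97 = 1649 (a product of primes ≡ 1 (mod 4)); a representation of m scales to one of n via (k·x)² + (k·y)² = k²(x² + y²). Each prime p ≡ 1 (mod 4) is itself a sum of two squares; find a² by testing p − a² for a perfect square:
  17: 17 − 1² = 16 = 4² ⇒ 17 = 1² + 4².
  97: 97 − 1² = 96, 97 − 2² = 93, 97 − 3² = 88, 97 − 4² = 81 = 9² ⇒ 97 = 4² + 9².
  Combine using the Brahmagupta–Fibonacci identity (a² + b²)(c² + d²) = (ac − bd)² + (ad + bc)² = (ac + bd)² + (ad − bc)²:
  17 · 97 = 1649: from (1² + 4²)(4² + 9²), take (1·4 − 4·9, 1·9 + 4·4) = (4 − 36, 9 + 16) = (-32, 25); dropping signs (only squares matter) gives (32, 25); check 32² + 25² = 1024 + 625 = 1649 ✓.
  Scale by k = 2: (2·32, 2·25) = (64, 50).
Step 4: Order so x ≤ y and verify: 50² + 64² = 2500 + 4096 = 6596 = n. ✓

n = 6596 = 50² + 64² (one valid representation with x ≤ y).


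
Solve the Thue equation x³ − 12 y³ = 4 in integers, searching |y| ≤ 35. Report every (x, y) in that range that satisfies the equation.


The equation is x³ - 12y³ = 4. For fixed y, x³ = 12·y³ + 4, so a solution requires the RHS to be a perfect cube.
Strategy: iterate y from -35 to 35, compute RHS = 12·y³ + 4, and check whether it is a (positive or negative) perfect cube.
Check small values of y:
  y = 0: RHS = 4 is not a perfect cube.
  y = 1: RHS = 16 is not a perfect cube.
  y = -1: RHS = -8 = (-2)³ ⇒ x = -2 works.
  y = 2: RHS = 100 is not a perfect cube.
  y = -2: RHS = -92 is not a perfect cube.
  y = 3: RHS = 328 is not a perfect cube.
  y = -3: RHS = -320 is not a perfect cube.
Continuing the search up to |y| = 35 finds no further solutions beyond those listed.
Collected solutions: (-2, -1).

Solutions (with |y| ≤ 35): (-2, -1).


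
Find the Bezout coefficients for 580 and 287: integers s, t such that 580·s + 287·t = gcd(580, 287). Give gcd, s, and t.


Euclidean algorithm on (580, 287) — divide until remainder is 0:
  580 = 2 · 287 + 6
  287 = 47 · 6 + 5
  6 = 1 · 5 + 1
  5 = 5 · 1 + 0
gcd(580, 287) = 1.
Track Bezout coefficients alongside the remainders: start with r₀ = 580 = a·1 + b·0 (s = 1, t = 0) and r₁ = 287 = a·0 + b·1 (s = 0, t = 1); each new remainder r_{k+1} = r_{k-1} − q_k·r_k inherits s_{k+1} = s_{k-1} − q_k·s_k, t_{k+1} = t_{k-1} − q_k·t_k, so r_k = a·s_k + b·t_k at every step:
  q = 2: r = 6, s = 1 − 2·0 = 1, t = 0 − 2·1 = -2  (check: 580·1 + 287·(-2) = 6)
  q = 47: r = 5, s = 0 − 47·1 = -47, t = 1 − 47·(-2) = 95  (check: 580·(-47) + 287·95 = 5)
  q = 1: r = 1, s = 1 − 1·(-47) = 48, t = -2 − 1·95 = -97  (check: 580·48 + 287·(-97) = 1)
The row with r = 1 (the gcd) gives the Bezout coefficients s = 48, t = -97.
Result: 580 · (48) + 287 · (-97) = 1.

gcd(580, 287) = 1; s = 48, t = -97 (check: 580·48 + 287·(-97) = 1).


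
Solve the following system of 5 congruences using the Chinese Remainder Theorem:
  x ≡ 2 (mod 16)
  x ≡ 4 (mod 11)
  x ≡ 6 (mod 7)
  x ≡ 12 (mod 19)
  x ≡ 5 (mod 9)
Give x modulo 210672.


Product of moduli M = 16 · 11 · 7 · 19 · 9 = 210672.
Merge one congruence at a time:
  Start: x ≡ 2 (mod 16).
  Combine with x ≡ 4 (mod 11); new modulus lcm = 176.
    Write x = 2 + 16·t and substitute into x ≡ 4 (mod 11): 16·t ≡ 4 − 2 = 2 (mod 11).
    Reduce coefficients mod 11: 5·t ≡ 2 (mod 11).
    The inverse of 5 mod 11 is 9 (since 5·9 = 45 = 4·11 + 1), so t ≡ 9·2 = 18 ≡ 7 (mod 11).
    Then x = 2 + 16·7 = 114, valid modulo lcm(16, 11) = 176: x ≡ 114 (mod 176).
  Combine with x ≡ 6 (mod 7); new modulus lcm = 1232.
    Write x = 114 + 176·t and substitute into x ≡ 6 (mod 7): 176·t ≡ 6 − 114 = -108 (mod 7).
    Reduce coefficients mod 7: 1·t ≡ 4 (mod 7).
    So t ≡ 4 (mod 7).
    Then x = 114 + 176·4 = 818, valid modulo lcm(176, 7) = 1232: x ≡ 818 (mod 1232).
  Combine with x ≡ 12 (mod 19); new modulus lcm = 23408.
    Write x = 818 + 1232·t and substitute into x ≡ 12 (mod 19): 1232·t ≡ 12 − 818 = -806 (mod 19).
    Reduce coefficients mod 19: 16·t ≡ 11 (mod 19).
    The inverse of 16 mod 19 is 6 (since 16·6 = 96 = 5·19 + 1), so t ≡ 6·11 = 66 ≡ 9 (mod 19).
    Then x = 818 + 1232·9 = 11906, valid modulo lcm(1232, 19) = 23408: x ≡ 11906 (mod 23408).
  Combine with x ≡ 5 (mod 9); new modulus lcm = 210672.
    Write x = 11906 + 23408·t and substitute into x ≡ 5 (mod 9): 23408·t ≡ 5 − 11906 = -11901 (mod 9).
    Reduce coefficients mod 9: 8·t ≡ 6 (mod 9).
    The inverse of 8 mod 9 is 8 (since 8·8 = 64 = 7·9 + 1), so t ≡ 8·6 = 48 ≡ 3 (mod 9).
    Then x = 11906 + 23408·3 = 82130, valid modulo lcm(23408, 9) = 210672: x ≡ 82130 (mod 210672).
Verify against each original: 82130 mod 16 = 2, 82130 mod 11 = 4, 82130 mod 7 = 6, 82130 mod 19 = 12, 82130 mod 9 = 5.

x ≡ 82130 (mod 210672).


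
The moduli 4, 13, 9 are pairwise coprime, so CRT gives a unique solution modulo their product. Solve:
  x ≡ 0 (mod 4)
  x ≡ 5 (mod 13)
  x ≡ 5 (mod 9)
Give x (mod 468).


Moduli 4, 13, 9 are pairwise coprime; by CRT there is a unique solution modulo M = 4 · 13 · 9 = 468.
Solve pairwise, accumulating the modulus:
  Start with x ≡ 0 (mod 4).
  Combine with x ≡ 5 (mod 13): since gcd(4, 13) = 1, we get a unique residue mod 52.
    Write x = 0 + 4·t and substitute into x ≡ 5 (mod 13): 4·t ≡ 5 − 0 = 5 (mod 13).
    The inverse of 4 mod 13 is 10 (since 4·10 = 40 = 3·13 + 1), so t ≡ 10·5 = 50 ≡ 11 (mod 13).
    Then x = 0 + 4·11 = 44, valid modulo lcm(4, 13) = 52: x ≡ 44 (mod 52).
  Combine with x ≡ 5 (mod 9): since gcd(52, 9) = 1, we get a unique residue mod 468.
    Write x = 44 + 52·t and substitute into x ≡ 5 (mod 9): 52·t ≡ 5 − 44 = -39 (mod 9).
    Reduce coefficients mod 9: 7·t ≡ 6 (mod 9).
    The inverse of 7 mod 9 is 4 (since 7·4 = 28 = 3·9 + 1), so t ≡ 4·6 = 24 ≡ 6 (mod 9).
    Then x = 44 + 52·6 = 356, valid modulo lcm(52, 9) = 468: x ≡ 356 (mod 468).
Verify: 356 mod 4 = 0 ✓, 356 mod 13 = 5 ✓, 356 mod 9 = 5 ✓.

x ≡ 356 (mod 468).


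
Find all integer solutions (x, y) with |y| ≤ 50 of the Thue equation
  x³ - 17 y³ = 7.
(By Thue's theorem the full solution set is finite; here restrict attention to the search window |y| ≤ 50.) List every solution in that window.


The equation is x³ - 17y³ = 7. For fixed y, x³ = 17·y³ + 7, so a solution requires the RHS to be a perfect cube.
Strategy: iterate y from -50 to 50, compute RHS = 17·y³ + 7, and check whether it is a (positive or negative) perfect cube.
Check small values of y:
  y = 0: RHS = 7 is not a perfect cube.
  y = 1: RHS = 24 is not a perfect cube.
  y = -1: RHS = -10 is not a perfect cube.
  y = 2: RHS = 143 is not a perfect cube.
  y = -2: RHS = -129 is not a perfect cube.
  y = 3: RHS = 466 is not a perfect cube.
  y = -3: RHS = -452 is not a perfect cube.
Continuing the search up to |y| = 50 finds no solutions either.
No (x, y) in the scanned range satisfies the equation.

No integer solutions with |y| ≤ 50.


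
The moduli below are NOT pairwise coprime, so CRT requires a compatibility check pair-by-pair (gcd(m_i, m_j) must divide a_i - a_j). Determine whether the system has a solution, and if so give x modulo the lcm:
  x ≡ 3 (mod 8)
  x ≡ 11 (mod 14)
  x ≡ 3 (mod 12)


Moduli 8, 14, 12 are not pairwise coprime, so CRT works modulo lcm(m_i) when all pairwise compatibility conditions hold.
Pairwise compatibility: gcd(m_i, m_j) must divide a_i - a_j for every pair.
Merge one congruence at a time:
  Start: x ≡ 3 (mod 8).
  Combine with x ≡ 11 (mod 14): gcd(8, 14) = 2; 11 - 3 = 8, which IS divisible by 2, so compatible.
    Write x = 3 + 8·t and substitute into x ≡ 11 (mod 14): 8·t ≡ 11 − 3 = 8 (mod 14).
    Divide the congruence (and modulus) by g = 2: 4·t ≡ 4 (mod 7).
    The inverse of 4 mod 7 is 2 (since 4·2 = 8 = 1·7 + 1), so t ≡ 2·4 = 8 ≡ 1 (mod 7).
    Then x = 3 + 8·1 = 11, valid modulo lcm(8, 14) = 56: x ≡ 11 (mod 56).
  Combine with x ≡ 3 (mod 12): gcd(56, 12) = 4; 3 - 11 = -8, which IS divisible by 4, so compatible.
    Write x = 11 + 56·t and substitute into x ≡ 3 (mod 12): 56·t ≡ 3 − 11 = -8 (mod 12).
    Divide the congruence (and modulus) by g = 4: 14·t ≡ -2 (mod 3).
    Reduce coefficients mod 3: 2·t ≡ 1 (mod 3).
    The inverse of 2 mod 3 is 2 (since 2·2 = 4 = 1·3 + 1), so t ≡ 2·1 = 2 ≡ 2 (mod 3).
    Then x = 11 + 56·2 = 123, valid modulo lcm(56, 12) = 168: x ≡ 123 (mod 168).
Verify: 123 mod 8 = 3, 123 mod 14 = 11, 123 mod 12 = 3.

x ≡ 123 (mod 168).


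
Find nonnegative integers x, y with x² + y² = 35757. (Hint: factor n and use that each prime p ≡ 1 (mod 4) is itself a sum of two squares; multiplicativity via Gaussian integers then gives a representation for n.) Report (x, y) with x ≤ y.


Step 1: Factor n = 35757 = 3^2 · 29 · 137.
Step 2: Check the mod-4 condition on each prime factor: 3 ≡ 3 (mod 4), exponent 2 (must be even); 29 ≡ 1 (mod 4), exponent 1; 137 ≡ 1 (mod 4), exponent 1.
All primes ≡ 3 (mod 4) appear to even exponent (or don't appear), so by the two-squares theorem n IS expressible as a sum of two squares.
Step 3: Build a representation. Group n = k² · m with k = 3 and m = 29 · 137 = 3973 (a product of primes ≡ 1 (mod 4)); a representation of m scales to one of n via (k·x)² + (k·y)² = k²(x² + y²). Each prime p ≡ 1 (mod 4) is itself a sum of two squares; find a² by testing p − a² for a perfect square:
  29: 29 − 1² = 28, 29 − 2² = 25 = 5² ⇒ 29 = 2² + 5².
  137: 137 − 1² = 136, 137 − 2² = 133, 137 − 3² = 128, 137 − 4² = 121 = 11² ⇒ 137 = 4² + 11².
  Combine using the Brahmagupta–Fibonacci identity (a² + b²)(c² + d²) = (ac − bd)² + (ad + bc)² = (ac + bd)² + (ad − bc)²:
  29 · 137 = 3973: from (2² + 5²)(4² + 11²), take (2·4 − 5·11, 2·11 + 5·4) = (8 − 55, 22 + 20) = (-47, 42); dropping signs (only squares matter) gives (47, 42); check 47² + 42² = 2209 + 1764 = 3973 ✓.
  Scale by k = 3: (3·47, 3·42) = (141, 126).
Step 4: Order so x ≤ y and verify: 126² + 141² = 15876 + 19881 = 35757 = n. ✓

n = 35757 = 126² + 141² (one valid representation with x ≤ y).


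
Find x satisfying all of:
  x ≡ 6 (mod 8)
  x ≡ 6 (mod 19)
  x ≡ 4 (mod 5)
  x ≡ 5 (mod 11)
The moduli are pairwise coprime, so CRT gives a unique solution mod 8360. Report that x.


Product of moduli M = 8 · 19 · 5 · 11 = 8360.
Merge one congruence at a time:
  Start: x ≡ 6 (mod 8).
  Combine with x ≡ 6 (mod 19); new modulus lcm = 152.
    Write x = 6 + 8·t and substitute into x ≡ 6 (mod 19): 8·t ≡ 6 − 6 = 0 (mod 19).
    The inverse of 8 mod 19 is 12 (since 8·12 = 96 = 5·19 + 1), so t ≡ 12·0 = 0 ≡ 0 (mod 19).
    Then x = 6 + 8·0 = 6, valid modulo lcm(8, 19) = 152: x ≡ 6 (mod 152).
  Combine with x ≡ 4 (mod 5); new modulus lcm = 760.
    Write x = 6 + 152·t and substitute into x ≡ 4 (mod 5): 152·t ≡ 4 − 6 = -2 (mod 5).
    Reduce coefficients mod 5: 2·t ≡ 3 (mod 5).
    The inverse of 2 mod 5 is 3 (since 2·3 = 6 = 1·5 + 1), so t ≡ 3·3 = 9 ≡ 4 (mod 5).
    Then x = 6 + 152·4 = 614, valid modulo lcm(152, 5) = 760: x ≡ 614 (mod 760).
  Combine with x ≡ 5 (mod 11); new modulus lcm = 8360.
    Write x = 614 + 760·t and substitute into x ≡ 5 (mod 11): 760·t ≡ 5 − 614 = -609 (mod 11).
    Reduce coefficients mod 11: 1·t ≡ 7 (mod 11).
    So t ≡ 7 (mod 11).
    Then x = 614 + 760·7 = 5934, valid modulo lcm(760, 11) = 8360: x ≡ 5934 (mod 8360).
Verify against each original: 5934 mod 8 = 6, 5934 mod 19 = 6, 5934 mod 5 = 4, 5934 mod 11 = 5.

x ≡ 5934 (mod 8360).


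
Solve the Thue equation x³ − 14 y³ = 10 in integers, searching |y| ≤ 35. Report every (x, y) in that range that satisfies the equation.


The equation is x³ - 14y³ = 10. For fixed y, x³ = 14·y³ + 10, so a solution requires the RHS to be a perfect cube.
Strategy: iterate y from -35 to 35, compute RHS = 14·y³ + 10, and check whether it is a (positive or negative) perfect cube.
Check small values of y:
  y = 0: RHS = 10 is not a perfect cube.
  y = 1: RHS = 24 is not a perfect cube.
  y = -1: RHS = -4 is not a perfect cube.
  y = 2: RHS = 122 is not a perfect cube.
  y = -2: RHS = -102 is not a perfect cube.
  y = 3: RHS = 388 is not a perfect cube.
  y = -3: RHS = -368 is not a perfect cube.
Continuing the search up to |y| = 35 finds no solutions either.
No (x, y) in the scanned range satisfies the equation.

No integer solutions with |y| ≤ 35.


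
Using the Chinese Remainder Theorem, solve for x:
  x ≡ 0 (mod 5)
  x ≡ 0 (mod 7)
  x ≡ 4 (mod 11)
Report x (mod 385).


Moduli 5, 7, 11 are pairwise coprime; by CRT there is a unique solution modulo M = 5 · 7 · 11 = 385.
Solve pairwise, accumulating the modulus:
  Start with x ≡ 0 (mod 5).
  Combine with x ≡ 0 (mod 7): since gcd(5, 7) = 1, we get a unique residue mod 35.
    Write x = 0 + 5·t and substitute into x ≡ 0 (mod 7): 5·t ≡ 0 − 0 = 0 (mod 7).
    The inverse of 5 mod 7 is 3 (since 5·3 = 15 = 2·7 + 1), so t ≡ 3·0 = 0 ≡ 0 (mod 7).
    Then x = 0 + 5·0 = 0, valid modulo lcm(5, 7) = 35: x ≡ 0 (mod 35).
  Combine with x ≡ 4 (mod 11): since gcd(35, 11) = 1, we get a unique residue mod 385.
    Write x = 0 + 35·t and substitute into x ≡ 4 (mod 11): 35·t ≡ 4 − 0 = 4 (mod 11).
    Reduce coefficients mod 11: 2·t ≡ 4 (mod 11).
    The inverse of 2 mod 11 is 6 (since 2·6 = 12 = 1·11 + 1), so t ≡ 6·4 = 24 ≡ 2 (mod 11).
    Then x = 0 + 35·2 = 70, valid modulo lcm(35, 11) = 385: x ≡ 70 (mod 385).
Verify: 70 mod 5 = 0 ✓, 70 mod 7 = 0 ✓, 70 mod 11 = 4 ✓.

x ≡ 70 (mod 385).


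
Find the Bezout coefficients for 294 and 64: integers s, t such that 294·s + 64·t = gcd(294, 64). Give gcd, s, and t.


Euclidean algorithm on (294, 64) — divide until remainder is 0:
  294 = 4 · 64 + 38
  64 = 1 · 38 + 26
  38 = 1 · 26 + 12
  26 = 2 · 12 + 2
  12 = 6 · 2 + 0
gcd(294, 64) = 2.
Track Bezout coefficients alongside the remainders: start with r₀ = 294 = a·1 + b·0 (s = 1, t = 0) and r₁ = 64 = a·0 + b·1 (s = 0, t = 1); each new remainder r_{k+1} = r_{k-1} − q_k·r_k inherits s_{k+1} = s_{k-1} − q_k·s_k, t_{k+1} = t_{k-1} − q_k·t_k, so r_k = a·s_k + b·t_k at every step:
  q = 4: r = 38, s = 1 − 4·0 = 1, t = 0 − 4·1 = -4  (check: 294·1 + 64·(-4) = 38)
  q = 1: r = 26, s = 0 − 1·1 = -1, t = 1 − 1·(-4) = 5  (check: 294·(-1) + 64·5 = 26)
  q = 1: r = 12, s = 1 − 1·(-1) = 2, t = -4 − 1·5 = -9  (check: 294·2 + 64·(-9) = 12)
  q = 2: r = 2, s = -1 − 2·2 = -5, t = 5 − 2·(-9) = 23  (check: 294·(-5) + 64·23 = 2)
The row with r = 2 (the gcd) gives the Bezout coefficients s = -5, t = 23.
Result: 294 · (-5) + 64 · (23) = 2.

gcd(294, 64) = 2; s = -5, t = 23 (check: 294·(-5) + 64·23 = 2).
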